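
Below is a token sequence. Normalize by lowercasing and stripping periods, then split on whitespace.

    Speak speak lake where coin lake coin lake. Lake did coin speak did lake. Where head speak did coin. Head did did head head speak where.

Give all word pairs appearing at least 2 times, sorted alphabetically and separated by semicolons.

coin lake; did coin; head speak; lake where; speak did

Bigram counts meeting the condition (at least 2 times):
  coin lake: 2
  did coin: 2
  head speak: 2
  lake where: 2
  speak did: 2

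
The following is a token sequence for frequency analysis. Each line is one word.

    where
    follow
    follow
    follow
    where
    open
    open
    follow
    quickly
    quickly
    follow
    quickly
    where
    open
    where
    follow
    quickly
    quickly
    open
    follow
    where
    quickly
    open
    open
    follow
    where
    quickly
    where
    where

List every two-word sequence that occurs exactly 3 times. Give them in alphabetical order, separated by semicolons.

follow quickly; follow where; open follow

Bigram counts meeting the condition (exactly 3 times):
  follow quickly: 3
  follow where: 3
  open follow: 3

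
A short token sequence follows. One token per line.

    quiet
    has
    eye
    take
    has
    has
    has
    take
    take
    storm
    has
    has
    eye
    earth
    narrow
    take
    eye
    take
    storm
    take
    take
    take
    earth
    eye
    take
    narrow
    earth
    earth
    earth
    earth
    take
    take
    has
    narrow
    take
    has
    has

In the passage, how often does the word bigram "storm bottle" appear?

0

Scanning the 36 overlapping bigram windows for "storm bottle":
  (none found)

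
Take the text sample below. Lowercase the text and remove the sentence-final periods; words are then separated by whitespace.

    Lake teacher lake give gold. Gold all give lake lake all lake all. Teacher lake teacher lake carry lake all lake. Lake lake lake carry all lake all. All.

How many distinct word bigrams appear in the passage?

29 tokens → 28 bigram windows in total.
Repeated bigrams (each contributes count−1 duplicates):
  lake all: 4
  lake lake: 4
  all lake: 3
  teacher lake: 3
  lake carry: 2
  lake teacher: 2
12 duplicate windows → 28 − 12 = 16 distinct.

16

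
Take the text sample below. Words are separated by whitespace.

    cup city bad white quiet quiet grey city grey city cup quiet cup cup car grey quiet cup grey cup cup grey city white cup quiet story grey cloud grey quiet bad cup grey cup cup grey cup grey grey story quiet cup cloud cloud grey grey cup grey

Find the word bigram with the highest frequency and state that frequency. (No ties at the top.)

"cup grey", 6 times

Bigram frequencies (highest first):
  cup grey: 6
  grey cup: 4
  grey city: 3
  quiet cup: 3
  cup cup: 3
  cup quiet: 2
  … (24 more, each ≤ 2)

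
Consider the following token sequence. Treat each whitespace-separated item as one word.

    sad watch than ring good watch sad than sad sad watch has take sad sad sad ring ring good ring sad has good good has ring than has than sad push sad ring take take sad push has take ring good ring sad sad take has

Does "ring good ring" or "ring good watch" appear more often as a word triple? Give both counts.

"ring good ring": 2 occurrences
"ring good watch": 1 occurrence

"ring good ring" (2 vs 1)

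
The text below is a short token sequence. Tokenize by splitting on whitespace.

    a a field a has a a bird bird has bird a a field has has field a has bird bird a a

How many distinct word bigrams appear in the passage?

13

23 tokens → 22 bigram windows in total.
Repeated bigrams (each contributes count−1 duplicates):
  a a: 4
  a field: 2
  a has: 2
  bird a: 2
  bird bird: 2
  field a: 2
  has bird: 2
9 duplicate windows → 22 − 9 = 13 distinct.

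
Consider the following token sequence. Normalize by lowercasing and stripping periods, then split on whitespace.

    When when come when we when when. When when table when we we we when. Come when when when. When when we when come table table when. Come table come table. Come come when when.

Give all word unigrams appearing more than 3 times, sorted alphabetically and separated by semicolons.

Unigram counts meeting the condition (more than 3 times):
  come: 7
  table: 5
  we: 5
  when: 18

come; table; we; when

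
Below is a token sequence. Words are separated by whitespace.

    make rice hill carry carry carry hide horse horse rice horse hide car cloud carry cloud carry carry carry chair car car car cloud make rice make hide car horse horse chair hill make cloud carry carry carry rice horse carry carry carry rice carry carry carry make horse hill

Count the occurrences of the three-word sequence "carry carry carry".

Scanning the 48 overlapping trigram windows for "carry carry carry":
  position 4–6: carry carry carry
  position 17–19: carry carry carry
  position 36–38: carry carry carry
  position 41–43: carry carry carry
  position 45–47: carry carry carry

5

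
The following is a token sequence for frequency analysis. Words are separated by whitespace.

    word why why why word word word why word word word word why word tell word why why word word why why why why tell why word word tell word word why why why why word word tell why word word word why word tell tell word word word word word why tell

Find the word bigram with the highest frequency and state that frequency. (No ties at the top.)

"word word", 15 times

Bigram frequencies (highest first):
  word word: 15
  why why: 9
  word why: 8
  why word: 8
  word tell: 4
  tell word: 3
  … (3 more, each ≤ 2)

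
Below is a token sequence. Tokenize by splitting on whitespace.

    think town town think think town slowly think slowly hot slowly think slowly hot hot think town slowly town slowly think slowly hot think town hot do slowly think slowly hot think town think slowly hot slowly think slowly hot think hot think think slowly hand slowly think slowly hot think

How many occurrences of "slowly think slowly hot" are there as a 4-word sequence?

6

Scanning the 48 overlapping 4-gram windows for "slowly think slowly hot":
  position 7–10: slowly think slowly hot
  position 11–14: slowly think slowly hot
  position 20–23: slowly think slowly hot
  position 28–31: slowly think slowly hot
  position 37–40: slowly think slowly hot
  position 47–50: slowly think slowly hot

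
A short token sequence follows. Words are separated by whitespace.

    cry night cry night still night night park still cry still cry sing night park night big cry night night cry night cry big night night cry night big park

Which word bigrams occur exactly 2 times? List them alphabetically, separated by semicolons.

Bigram counts meeting the condition (exactly 2 times):
  night big: 2
  night park: 2
  still cry: 2

night big; night park; still cry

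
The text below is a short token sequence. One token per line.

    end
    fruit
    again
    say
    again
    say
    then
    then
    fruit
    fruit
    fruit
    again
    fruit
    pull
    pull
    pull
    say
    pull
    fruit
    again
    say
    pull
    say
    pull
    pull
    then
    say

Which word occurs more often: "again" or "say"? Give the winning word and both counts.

"say" (6 vs 4)

"again": 4 occurrences
"say": 6 occurrences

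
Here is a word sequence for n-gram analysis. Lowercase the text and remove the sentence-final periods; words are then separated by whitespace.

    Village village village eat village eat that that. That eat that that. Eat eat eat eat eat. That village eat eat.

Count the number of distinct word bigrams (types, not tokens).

21 tokens → 20 bigram windows in total.
Repeated bigrams (each contributes count−1 duplicates):
  eat eat: 5
  eat that: 3
  that that: 3
  village eat: 3
  that eat: 2
  village village: 2
12 duplicate windows → 20 − 12 = 8 distinct.

8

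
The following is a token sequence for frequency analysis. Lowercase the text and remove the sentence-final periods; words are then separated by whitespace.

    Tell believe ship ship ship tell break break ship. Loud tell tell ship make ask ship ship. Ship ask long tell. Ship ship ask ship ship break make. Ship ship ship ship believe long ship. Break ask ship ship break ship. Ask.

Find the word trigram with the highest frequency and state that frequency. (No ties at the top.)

"ship ship ship", 4 times

Trigram frequencies (highest first):
  ship ship ship: 4
  ask ship ship: 3
  ship ship ask: 2
  ship ship break: 2
  tell believe ship: 1
  believe ship ship: 1
  … (27 more, each ≤ 1)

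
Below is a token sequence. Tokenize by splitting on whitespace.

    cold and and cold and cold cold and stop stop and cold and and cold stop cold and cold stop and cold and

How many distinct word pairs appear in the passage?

23 tokens → 22 bigram windows in total.
Repeated bigrams (each contributes count−1 duplicates):
  and cold: 6
  cold and: 6
  and and: 2
  cold stop: 2
  stop and: 2
13 duplicate windows → 22 − 13 = 9 distinct.

9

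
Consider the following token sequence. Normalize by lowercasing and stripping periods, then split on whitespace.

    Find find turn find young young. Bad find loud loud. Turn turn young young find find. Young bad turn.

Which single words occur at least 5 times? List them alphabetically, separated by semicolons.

find; young

Unigram counts meeting the condition (at least 5 times):
  find: 6
  young: 5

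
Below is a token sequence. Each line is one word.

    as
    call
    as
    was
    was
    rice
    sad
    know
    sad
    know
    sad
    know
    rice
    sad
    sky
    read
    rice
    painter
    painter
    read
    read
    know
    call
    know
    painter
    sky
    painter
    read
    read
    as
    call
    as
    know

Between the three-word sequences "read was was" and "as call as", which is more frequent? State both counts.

"read was was": 0 occurrences
"as call as": 2 occurrences

"as call as" (2 vs 0)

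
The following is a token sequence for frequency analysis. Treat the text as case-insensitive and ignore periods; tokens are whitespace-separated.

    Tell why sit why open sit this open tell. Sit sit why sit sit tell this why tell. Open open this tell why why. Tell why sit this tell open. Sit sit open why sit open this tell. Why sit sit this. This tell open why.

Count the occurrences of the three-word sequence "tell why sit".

3

Scanning the 44 overlapping trigram windows for "tell why sit":
  position 1–3: tell why sit
  position 25–27: tell why sit
  position 38–40: tell why sit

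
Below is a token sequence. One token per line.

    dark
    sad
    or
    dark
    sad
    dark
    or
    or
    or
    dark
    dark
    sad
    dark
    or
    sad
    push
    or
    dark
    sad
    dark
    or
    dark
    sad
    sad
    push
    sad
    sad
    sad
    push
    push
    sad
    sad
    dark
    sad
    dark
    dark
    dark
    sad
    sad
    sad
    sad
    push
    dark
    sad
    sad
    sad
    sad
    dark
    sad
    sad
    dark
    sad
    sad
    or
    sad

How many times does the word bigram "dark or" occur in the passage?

3

Scanning the 54 overlapping bigram windows for "dark or":
  position 6–7: dark or
  position 13–14: dark or
  position 20–21: dark or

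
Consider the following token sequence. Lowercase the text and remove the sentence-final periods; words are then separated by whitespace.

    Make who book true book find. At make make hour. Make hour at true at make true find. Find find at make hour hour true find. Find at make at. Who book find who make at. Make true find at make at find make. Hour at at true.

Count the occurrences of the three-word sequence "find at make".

Scanning the 46 overlapping trigram windows for "find at make":
  position 6–8: find at make
  position 20–22: find at make
  position 27–29: find at make
  position 39–41: find at make

4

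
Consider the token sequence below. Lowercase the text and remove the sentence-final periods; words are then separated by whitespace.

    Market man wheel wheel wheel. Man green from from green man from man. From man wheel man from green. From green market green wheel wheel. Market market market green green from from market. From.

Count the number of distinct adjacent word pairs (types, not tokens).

34 tokens → 33 bigram windows in total.
Repeated bigrams (each contributes count−1 duplicates):
  from green: 3
  green from: 3
  man from: 3
  wheel wheel: 3
  from from: 2
  from man: 2
  man wheel: 2
  market green: 2
  … (2 more repeated)
14 duplicate windows → 33 − 14 = 19 distinct.

19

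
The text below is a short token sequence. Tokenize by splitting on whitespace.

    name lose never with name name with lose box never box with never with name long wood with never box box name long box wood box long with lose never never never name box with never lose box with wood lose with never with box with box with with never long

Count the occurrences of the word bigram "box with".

5

Scanning the 50 overlapping bigram windows for "box with":
  position 11–12: box with
  position 34–35: box with
  position 38–39: box with
  position 45–46: box with
  position 47–48: box with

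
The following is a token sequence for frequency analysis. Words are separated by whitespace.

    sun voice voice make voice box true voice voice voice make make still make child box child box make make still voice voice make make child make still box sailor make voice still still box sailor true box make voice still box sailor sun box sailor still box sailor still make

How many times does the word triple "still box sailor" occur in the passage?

Scanning the 49 overlapping trigram windows for "still box sailor":
  position 28–30: still box sailor
  position 34–36: still box sailor
  position 41–43: still box sailor
  position 47–49: still box sailor

4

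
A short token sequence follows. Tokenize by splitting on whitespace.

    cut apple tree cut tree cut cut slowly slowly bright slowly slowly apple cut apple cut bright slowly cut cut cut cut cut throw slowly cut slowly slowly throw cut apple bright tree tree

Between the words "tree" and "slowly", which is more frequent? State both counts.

"tree": 4 occurrences
"slowly": 8 occurrences

"slowly" (8 vs 4)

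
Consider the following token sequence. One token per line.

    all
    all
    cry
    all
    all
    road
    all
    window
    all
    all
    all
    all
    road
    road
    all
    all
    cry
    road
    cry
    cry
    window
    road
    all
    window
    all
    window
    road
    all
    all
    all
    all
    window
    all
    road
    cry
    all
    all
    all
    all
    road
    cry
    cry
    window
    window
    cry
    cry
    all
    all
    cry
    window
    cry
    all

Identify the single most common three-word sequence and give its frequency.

"all all all", 6 times

Trigram frequencies (highest first):
  all all all: 6
  all all cry: 3
  cry all all: 3
  all all road: 3
  all window all: 3
  road all window: 2
  … (25 more, each ≤ 2)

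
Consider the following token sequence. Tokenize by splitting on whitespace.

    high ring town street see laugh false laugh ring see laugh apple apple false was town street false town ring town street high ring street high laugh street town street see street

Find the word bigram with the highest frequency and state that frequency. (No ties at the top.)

"town street", 4 times

Bigram frequencies (highest first):
  town street: 4
  high ring: 2
  ring town: 2
  street see: 2
  see laugh: 2
  street high: 2
  … (17 more, each ≤ 1)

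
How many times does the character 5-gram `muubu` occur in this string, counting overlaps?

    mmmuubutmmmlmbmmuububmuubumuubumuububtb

5

Sliding a length-5 window over the 39 characters (35 positions):
  position 3–7: muubu
  position 16–20: muubu
  position 22–26: muubu
  position 27–31: muubu
  position 32–36: muubu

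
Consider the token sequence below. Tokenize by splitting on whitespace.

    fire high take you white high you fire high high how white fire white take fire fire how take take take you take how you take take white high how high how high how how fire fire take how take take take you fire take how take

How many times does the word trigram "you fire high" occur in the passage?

Scanning the 45 overlapping trigram windows for "you fire high":
  position 7–9: you fire high

1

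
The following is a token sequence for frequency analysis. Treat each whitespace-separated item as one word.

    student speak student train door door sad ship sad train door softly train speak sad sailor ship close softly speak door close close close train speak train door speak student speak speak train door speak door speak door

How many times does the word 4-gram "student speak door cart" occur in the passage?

Scanning the 35 overlapping 4-gram windows for "student speak door cart":
  (none found)

0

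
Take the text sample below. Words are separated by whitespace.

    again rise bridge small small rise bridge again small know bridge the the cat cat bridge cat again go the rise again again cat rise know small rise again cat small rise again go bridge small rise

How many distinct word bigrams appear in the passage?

27

37 tokens → 36 bigram windows in total.
Repeated bigrams (each contributes count−1 duplicates):
  small rise: 4
  rise again: 3
  again cat: 2
  again go: 2
  bridge small: 2
  rise bridge: 2
9 duplicate windows → 36 − 9 = 27 distinct.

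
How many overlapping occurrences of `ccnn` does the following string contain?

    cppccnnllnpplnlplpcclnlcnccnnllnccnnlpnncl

Sliding a length-4 window over the 42 characters (39 positions):
  position 4–7: ccnn
  position 26–29: ccnn
  position 33–36: ccnn

3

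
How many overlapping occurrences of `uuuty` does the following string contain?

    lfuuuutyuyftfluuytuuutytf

Sliding a length-5 window over the 25 characters (21 positions):
  position 4–8: uuuty
  position 19–23: uuuty

2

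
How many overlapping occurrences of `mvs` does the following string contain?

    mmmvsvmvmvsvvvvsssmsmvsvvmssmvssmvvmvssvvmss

5

Sliding a length-3 window over the 44 characters (42 positions):
  position 3–5: mvs
  position 9–11: mvs
  position 21–23: mvs
  position 29–31: mvs
  position 36–38: mvs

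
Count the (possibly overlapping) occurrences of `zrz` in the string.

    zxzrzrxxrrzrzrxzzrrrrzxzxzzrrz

Sliding a length-3 window over the 30 characters (28 positions):
  position 3–5: zrz
  position 11–13: zrz

2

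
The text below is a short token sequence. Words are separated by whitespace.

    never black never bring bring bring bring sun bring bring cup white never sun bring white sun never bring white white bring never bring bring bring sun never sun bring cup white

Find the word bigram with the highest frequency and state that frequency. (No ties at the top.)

Bigram frequencies (highest first):
  bring bring: 6
  never bring: 3
  sun bring: 3
  bring sun: 2
  bring cup: 2
  cup white: 2
  … (10 more, each ≤ 2)

"bring bring", 6 times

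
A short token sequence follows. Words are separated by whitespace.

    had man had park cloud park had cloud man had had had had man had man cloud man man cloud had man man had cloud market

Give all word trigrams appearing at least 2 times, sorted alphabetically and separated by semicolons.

Trigram counts meeting the condition (at least 2 times):
  had had had: 2
  had man had: 2

had had had; had man had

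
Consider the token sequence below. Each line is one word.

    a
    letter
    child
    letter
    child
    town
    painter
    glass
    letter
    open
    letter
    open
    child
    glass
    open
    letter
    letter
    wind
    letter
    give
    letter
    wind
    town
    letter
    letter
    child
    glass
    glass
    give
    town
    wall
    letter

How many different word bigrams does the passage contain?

32 tokens → 31 bigram windows in total.
Repeated bigrams (each contributes count−1 duplicates):
  letter child: 3
  child glass: 2
  letter letter: 2
  letter open: 2
  letter wind: 2
  open letter: 2
7 duplicate windows → 31 − 7 = 24 distinct.

24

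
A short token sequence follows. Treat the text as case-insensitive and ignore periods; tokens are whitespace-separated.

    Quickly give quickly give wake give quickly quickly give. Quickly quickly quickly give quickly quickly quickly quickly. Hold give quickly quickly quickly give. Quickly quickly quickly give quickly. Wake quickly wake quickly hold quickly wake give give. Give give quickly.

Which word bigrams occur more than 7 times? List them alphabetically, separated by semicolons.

give quickly; quickly quickly

Bigram counts meeting the condition (more than 7 times):
  give quickly: 8
  quickly quickly: 10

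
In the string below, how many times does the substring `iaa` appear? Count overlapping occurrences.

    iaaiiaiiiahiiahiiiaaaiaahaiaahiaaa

5

Sliding a length-3 window over the 34 characters (32 positions):
  position 1–3: iaa
  position 18–20: iaa
  position 22–24: iaa
  position 27–29: iaa
  position 31–33: iaa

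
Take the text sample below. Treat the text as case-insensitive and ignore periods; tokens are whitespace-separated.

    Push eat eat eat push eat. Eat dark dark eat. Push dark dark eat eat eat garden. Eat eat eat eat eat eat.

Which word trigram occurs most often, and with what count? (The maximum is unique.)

"eat eat eat", 6 times

Trigram frequencies (highest first):
  eat eat eat: 6
  push eat eat: 2
  dark dark eat: 2
  eat eat push: 1
  eat push eat: 1
  eat eat dark: 1
  … (8 more, each ≤ 1)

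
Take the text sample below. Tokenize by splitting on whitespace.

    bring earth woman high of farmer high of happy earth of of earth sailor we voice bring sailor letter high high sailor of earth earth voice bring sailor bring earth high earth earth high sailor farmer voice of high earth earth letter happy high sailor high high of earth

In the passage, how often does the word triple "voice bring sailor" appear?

2

Scanning the 47 overlapping trigram windows for "voice bring sailor":
  position 16–18: voice bring sailor
  position 26–28: voice bring sailor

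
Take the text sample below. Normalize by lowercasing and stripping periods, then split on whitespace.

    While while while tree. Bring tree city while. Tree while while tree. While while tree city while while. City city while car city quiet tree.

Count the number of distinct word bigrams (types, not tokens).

13

25 tokens → 24 bigram windows in total.
Repeated bigrams (each contributes count−1 duplicates):
  while while: 5
  while tree: 4
  city while: 3
  tree city: 2
  tree while: 2
11 duplicate windows → 24 − 11 = 13 distinct.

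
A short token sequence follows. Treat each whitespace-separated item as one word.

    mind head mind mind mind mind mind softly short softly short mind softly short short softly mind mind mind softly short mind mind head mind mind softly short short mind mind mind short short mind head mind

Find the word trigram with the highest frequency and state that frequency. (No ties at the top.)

"mind mind mind", 5 times

Trigram frequencies (highest first):
  mind mind mind: 5
  mind softly short: 4
  mind head mind: 3
  mind mind softly: 3
  head mind mind: 2
  softly short mind: 2
  … (13 more, each ≤ 2)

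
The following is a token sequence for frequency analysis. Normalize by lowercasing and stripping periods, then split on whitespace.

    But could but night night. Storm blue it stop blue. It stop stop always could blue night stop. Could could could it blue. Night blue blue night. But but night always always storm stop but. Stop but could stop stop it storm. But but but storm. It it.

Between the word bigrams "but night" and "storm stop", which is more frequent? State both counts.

"but night": 2 occurrences
"storm stop": 1 occurrence

"but night" (2 vs 1)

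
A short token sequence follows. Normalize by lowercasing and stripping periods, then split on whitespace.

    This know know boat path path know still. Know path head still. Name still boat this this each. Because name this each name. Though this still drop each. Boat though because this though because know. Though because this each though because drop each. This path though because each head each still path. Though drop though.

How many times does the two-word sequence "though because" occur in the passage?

5

Scanning the 54 overlapping bigram windows for "though because":
  position 30–31: though because
  position 33–34: though because
  position 36–37: though because
  position 40–41: though because
  position 46–47: though because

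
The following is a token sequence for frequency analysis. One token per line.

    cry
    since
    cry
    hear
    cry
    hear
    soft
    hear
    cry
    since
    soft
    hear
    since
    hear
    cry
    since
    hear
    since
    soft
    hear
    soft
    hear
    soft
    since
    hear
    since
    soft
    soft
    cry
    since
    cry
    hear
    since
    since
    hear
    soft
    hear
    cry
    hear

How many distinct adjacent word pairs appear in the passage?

39 tokens → 38 bigram windows in total.
Repeated bigrams (each contributes count−1 duplicates):
  soft hear: 5
  cry hear: 4
  cry since: 4
  hear cry: 4
  hear since: 4
  hear soft: 4
  since hear: 4
  since soft: 3
  … (1 more repeated)
25 duplicate windows → 38 − 25 = 13 distinct.

13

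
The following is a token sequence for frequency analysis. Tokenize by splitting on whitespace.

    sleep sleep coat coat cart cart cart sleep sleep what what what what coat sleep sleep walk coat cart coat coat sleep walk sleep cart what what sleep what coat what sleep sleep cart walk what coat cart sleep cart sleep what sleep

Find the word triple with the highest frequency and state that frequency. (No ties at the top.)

Trigram frequencies (highest first):
  what what what: 2
  sleep sleep coat: 1
  sleep coat coat: 1
  coat coat cart: 1
  coat cart cart: 1
  cart cart cart: 1
  … (34 more, each ≤ 1)

"what what what", 2 times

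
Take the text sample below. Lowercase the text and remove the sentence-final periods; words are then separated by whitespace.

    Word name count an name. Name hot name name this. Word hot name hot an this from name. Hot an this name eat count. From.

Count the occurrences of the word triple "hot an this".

Scanning the 23 overlapping trigram windows for "hot an this":
  position 14–16: hot an this
  position 19–21: hot an this

2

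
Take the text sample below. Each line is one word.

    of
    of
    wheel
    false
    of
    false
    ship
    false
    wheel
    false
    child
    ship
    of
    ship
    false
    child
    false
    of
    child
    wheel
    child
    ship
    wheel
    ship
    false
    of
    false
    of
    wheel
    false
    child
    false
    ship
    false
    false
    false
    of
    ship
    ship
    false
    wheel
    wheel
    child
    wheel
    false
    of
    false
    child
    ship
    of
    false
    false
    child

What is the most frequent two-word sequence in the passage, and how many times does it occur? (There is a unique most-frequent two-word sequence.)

Bigram frequencies (highest first):
  false of: 6
  ship false: 5
  false child: 5
  wheel false: 4
  of false: 4
  child ship: 3
  … (15 more, each ≤ 3)

"false of", 6 times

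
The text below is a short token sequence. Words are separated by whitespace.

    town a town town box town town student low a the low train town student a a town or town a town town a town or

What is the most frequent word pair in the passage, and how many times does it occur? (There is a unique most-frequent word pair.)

"a town", 4 times

Bigram frequencies (highest first):
  a town: 4
  town a: 3
  town town: 3
  town student: 2
  town or: 2
  town box: 1
  … (10 more, each ≤ 1)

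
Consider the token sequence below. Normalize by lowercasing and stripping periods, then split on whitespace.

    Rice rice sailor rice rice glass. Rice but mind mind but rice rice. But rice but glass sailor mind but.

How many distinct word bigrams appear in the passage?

20 tokens → 19 bigram windows in total.
Repeated bigrams (each contributes count−1 duplicates):
  rice but: 3
  rice rice: 3
  but rice: 2
  mind but: 2
6 duplicate windows → 19 − 6 = 13 distinct.

13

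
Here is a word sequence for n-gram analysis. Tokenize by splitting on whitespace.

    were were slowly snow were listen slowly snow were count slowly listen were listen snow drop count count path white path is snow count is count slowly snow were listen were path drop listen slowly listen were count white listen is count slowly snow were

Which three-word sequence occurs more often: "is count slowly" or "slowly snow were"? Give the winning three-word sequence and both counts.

"is count slowly": 2 occurrences
"slowly snow were": 4 occurrences

"slowly snow were" (4 vs 2)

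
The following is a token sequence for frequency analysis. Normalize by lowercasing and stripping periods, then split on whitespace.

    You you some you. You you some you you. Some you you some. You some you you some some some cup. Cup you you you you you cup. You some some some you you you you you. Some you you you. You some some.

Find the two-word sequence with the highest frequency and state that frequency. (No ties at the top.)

Bigram frequencies (highest first):
  you you: 17
  you some: 9
  some you: 7
  some some: 5
  cup you: 2
  some cup: 1
  … (2 more, each ≤ 1)

"you you", 17 times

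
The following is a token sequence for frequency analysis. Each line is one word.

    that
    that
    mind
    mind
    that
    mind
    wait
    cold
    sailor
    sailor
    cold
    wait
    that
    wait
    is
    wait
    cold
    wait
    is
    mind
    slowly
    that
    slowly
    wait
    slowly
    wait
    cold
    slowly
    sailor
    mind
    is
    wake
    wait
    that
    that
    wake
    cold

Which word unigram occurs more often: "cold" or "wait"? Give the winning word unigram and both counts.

"wait" (8 vs 5)

"cold": 5 occurrences
"wait": 8 occurrences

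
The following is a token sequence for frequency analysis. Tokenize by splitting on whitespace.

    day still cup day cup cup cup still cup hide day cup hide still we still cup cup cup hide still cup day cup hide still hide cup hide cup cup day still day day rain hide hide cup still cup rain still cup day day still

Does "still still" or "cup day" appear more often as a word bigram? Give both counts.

"cup day" (4 vs 0)

"still still": 0 occurrences
"cup day": 4 occurrences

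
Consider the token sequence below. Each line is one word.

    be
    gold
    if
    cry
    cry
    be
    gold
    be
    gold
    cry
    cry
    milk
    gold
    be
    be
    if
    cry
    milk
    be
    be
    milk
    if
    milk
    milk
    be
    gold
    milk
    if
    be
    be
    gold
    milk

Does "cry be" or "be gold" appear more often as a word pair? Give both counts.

"be gold" (5 vs 1)

"cry be": 1 occurrence
"be gold": 5 occurrences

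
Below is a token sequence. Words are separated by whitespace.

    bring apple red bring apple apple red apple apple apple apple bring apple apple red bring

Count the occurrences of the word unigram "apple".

9

Scanning the 16 tokens for "apple":
  position 2: apple
  position 5: apple
  position 6: apple
  position 8: apple
  position 9: apple
  position 10: apple
  position 11: apple
  position 13: apple
  position 14: apple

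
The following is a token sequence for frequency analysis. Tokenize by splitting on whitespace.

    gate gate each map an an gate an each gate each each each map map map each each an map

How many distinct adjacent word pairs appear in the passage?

14

20 tokens → 19 bigram windows in total.
Repeated bigrams (each contributes count−1 duplicates):
  each each: 3
  each map: 2
  gate each: 2
  map map: 2
5 duplicate windows → 19 − 5 = 14 distinct.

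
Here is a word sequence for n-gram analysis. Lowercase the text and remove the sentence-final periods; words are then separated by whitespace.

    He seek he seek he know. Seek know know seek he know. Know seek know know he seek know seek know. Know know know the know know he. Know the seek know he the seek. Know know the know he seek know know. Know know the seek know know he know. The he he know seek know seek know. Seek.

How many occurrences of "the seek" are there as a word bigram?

3

Scanning the 59 overlapping bigram windows for "the seek":
  position 30–31: the seek
  position 34–35: the seek
  position 46–47: the seek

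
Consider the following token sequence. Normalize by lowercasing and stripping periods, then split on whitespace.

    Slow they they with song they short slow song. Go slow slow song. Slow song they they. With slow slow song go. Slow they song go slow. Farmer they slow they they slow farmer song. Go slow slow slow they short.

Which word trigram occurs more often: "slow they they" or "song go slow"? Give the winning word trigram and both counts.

"slow they they": 2 occurrences
"song go slow": 4 occurrences

"song go slow" (4 vs 2)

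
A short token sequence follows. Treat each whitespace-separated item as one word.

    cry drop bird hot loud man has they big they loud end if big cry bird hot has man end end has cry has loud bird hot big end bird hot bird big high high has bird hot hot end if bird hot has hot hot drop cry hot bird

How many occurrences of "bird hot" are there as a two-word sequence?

Scanning the 49 overlapping bigram windows for "bird hot":
  position 3–4: bird hot
  position 16–17: bird hot
  position 26–27: bird hot
  position 30–31: bird hot
  position 37–38: bird hot
  position 42–43: bird hot

6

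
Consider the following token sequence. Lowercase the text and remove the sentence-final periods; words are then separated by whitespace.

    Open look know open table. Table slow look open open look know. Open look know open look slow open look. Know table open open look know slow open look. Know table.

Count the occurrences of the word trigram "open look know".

Scanning the 29 overlapping trigram windows for "open look know":
  position 1–3: open look know
  position 10–12: open look know
  position 13–15: open look know
  position 19–21: open look know
  position 24–26: open look know
  position 28–30: open look know

6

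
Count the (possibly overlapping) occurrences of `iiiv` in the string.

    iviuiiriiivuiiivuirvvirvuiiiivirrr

Sliding a length-4 window over the 34 characters (31 positions):
  position 8–11: iiiv
  position 13–16: iiiv
  position 27–30: iiiv

3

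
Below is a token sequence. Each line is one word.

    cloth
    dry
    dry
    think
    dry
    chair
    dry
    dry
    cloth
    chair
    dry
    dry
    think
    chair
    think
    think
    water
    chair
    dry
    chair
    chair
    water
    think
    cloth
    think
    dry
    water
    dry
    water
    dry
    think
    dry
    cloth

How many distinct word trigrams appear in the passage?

33 tokens → 31 trigram windows in total.
Repeated trigrams (each contributes count−1 duplicates):
  chair dry dry: 2
  dry dry think: 2
  dry think dry: 2
  dry water dry: 2
4 duplicate windows → 31 − 4 = 27 distinct.

27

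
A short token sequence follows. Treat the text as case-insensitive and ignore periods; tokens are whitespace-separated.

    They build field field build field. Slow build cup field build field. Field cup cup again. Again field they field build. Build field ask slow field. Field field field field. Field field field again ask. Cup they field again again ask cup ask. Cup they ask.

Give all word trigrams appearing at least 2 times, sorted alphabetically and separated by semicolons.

Trigram counts meeting the condition (at least 2 times):
  again ask cup: 2
  ask cup they: 2
  build field field: 2
  field build field: 2
  field field field: 6

again ask cup; ask cup they; build field field; field build field; field field field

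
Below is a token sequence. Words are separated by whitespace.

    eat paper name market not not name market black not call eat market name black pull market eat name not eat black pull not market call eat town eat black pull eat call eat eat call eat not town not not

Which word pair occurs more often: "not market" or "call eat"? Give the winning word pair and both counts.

"call eat" (4 vs 1)

"not market": 1 occurrence
"call eat": 4 occurrences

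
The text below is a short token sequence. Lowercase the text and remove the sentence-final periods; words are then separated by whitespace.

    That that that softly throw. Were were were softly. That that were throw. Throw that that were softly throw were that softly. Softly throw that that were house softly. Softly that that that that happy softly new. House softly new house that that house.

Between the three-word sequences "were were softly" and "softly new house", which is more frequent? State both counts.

"softly new house" (2 vs 1)

"were were softly": 1 occurrence
"softly new house": 2 occurrences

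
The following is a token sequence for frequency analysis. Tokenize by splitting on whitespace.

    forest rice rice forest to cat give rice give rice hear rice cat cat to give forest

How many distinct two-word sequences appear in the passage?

17 tokens → 16 bigram windows in total.
Repeated bigrams (each contributes count−1 duplicates):
  give rice: 2
1 duplicate windows → 16 − 1 = 15 distinct.

15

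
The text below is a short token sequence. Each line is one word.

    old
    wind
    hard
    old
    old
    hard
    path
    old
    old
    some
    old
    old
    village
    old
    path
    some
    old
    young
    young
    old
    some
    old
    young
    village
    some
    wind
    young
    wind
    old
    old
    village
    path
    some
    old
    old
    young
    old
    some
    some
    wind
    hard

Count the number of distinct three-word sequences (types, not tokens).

33

41 tokens → 39 trigram windows in total.
Repeated trigrams (each contributes count−1 duplicates):
  old old village: 2
  old some old: 2
  path some old: 2
  some old old: 2
  some old young: 2
  young old some: 2
6 duplicate windows → 39 − 6 = 33 distinct.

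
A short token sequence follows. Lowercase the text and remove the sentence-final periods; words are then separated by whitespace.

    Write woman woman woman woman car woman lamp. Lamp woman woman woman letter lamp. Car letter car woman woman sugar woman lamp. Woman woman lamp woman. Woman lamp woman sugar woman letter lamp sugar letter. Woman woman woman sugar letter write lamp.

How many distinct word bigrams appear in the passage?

19

42 tokens → 41 bigram windows in total.
Repeated bigrams (each contributes count−1 duplicates):
  woman woman: 10
  lamp woman: 4
  woman lamp: 4
  woman sugar: 3
  car woman: 2
  letter lamp: 2
  sugar letter: 2
  sugar woman: 2
  … (1 more repeated)
22 duplicate windows → 41 − 22 = 19 distinct.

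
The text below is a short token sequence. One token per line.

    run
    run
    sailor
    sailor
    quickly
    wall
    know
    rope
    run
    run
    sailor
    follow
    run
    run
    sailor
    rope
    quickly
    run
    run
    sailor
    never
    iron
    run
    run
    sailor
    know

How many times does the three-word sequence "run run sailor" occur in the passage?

5

Scanning the 24 overlapping trigram windows for "run run sailor":
  position 1–3: run run sailor
  position 9–11: run run sailor
  position 13–15: run run sailor
  position 18–20: run run sailor
  position 23–25: run run sailor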